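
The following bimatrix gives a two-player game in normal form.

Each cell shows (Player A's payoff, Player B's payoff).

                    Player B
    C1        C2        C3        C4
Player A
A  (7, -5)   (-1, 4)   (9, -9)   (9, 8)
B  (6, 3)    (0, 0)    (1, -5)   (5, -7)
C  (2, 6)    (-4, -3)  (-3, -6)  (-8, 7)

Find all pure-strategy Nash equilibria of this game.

(A, C1): Player B can switch to C2 (-5 → 4). Not NE.
(A, C2): Player A can switch to B (-1 → 0). Not NE.
(A, C3): Player B can switch to C1 (-9 → -5). Not NE.
(A, C4): Player A gets 9, best alternative 5; Player B gets 8, best alternative 4. No profitable deviation — NE.
(B, C1): Player A can switch to A (6 → 7). Not NE.
(B, C2): Player B can switch to C1 (0 → 3). Not NE.
(B, C3): Player A can switch to A (1 → 9). Not NE.
(The remaining 5 profiles each have a profitable deviation by the same check.)

(A, C4)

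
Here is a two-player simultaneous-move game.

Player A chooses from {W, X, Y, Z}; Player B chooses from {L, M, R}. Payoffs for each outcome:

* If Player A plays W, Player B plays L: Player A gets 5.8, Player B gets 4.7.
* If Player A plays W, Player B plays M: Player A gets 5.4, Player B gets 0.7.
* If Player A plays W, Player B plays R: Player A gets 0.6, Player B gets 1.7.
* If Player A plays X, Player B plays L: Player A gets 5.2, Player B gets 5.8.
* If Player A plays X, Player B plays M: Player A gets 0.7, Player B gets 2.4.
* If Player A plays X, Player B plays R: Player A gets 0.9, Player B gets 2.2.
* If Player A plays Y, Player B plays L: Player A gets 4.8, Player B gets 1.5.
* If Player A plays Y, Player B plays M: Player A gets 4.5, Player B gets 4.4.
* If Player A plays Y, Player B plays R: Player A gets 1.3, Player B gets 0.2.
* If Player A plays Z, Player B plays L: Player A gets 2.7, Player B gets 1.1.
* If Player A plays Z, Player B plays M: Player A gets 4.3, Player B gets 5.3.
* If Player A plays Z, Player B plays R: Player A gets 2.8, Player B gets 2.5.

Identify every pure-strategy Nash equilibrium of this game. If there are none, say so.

For each player, find the best response to each opponent profile; mutual best responses are the pure NE.
Player A against L: payoffs 5.8, 5.2, 4.8, 2.7 → best response W.
Player A against M: payoffs 5.4, 0.7, 4.5, 4.3 → best response W.
Player A against R: payoffs 0.6, 0.9, 1.3, 2.8 → best response Z.
Player B against W: payoffs 4.7, 0.7, 1.7 → best response L.
Player B against X: payoffs 5.8, 2.4, 2.2 → best response L.
Player B against Y: payoffs 1.5, 4.4, 0.2 → best response M.
Player B against Z: payoffs 1.1, 5.3, 2.5 → best response M.
Mutual best responses: (W, L).

(W, L)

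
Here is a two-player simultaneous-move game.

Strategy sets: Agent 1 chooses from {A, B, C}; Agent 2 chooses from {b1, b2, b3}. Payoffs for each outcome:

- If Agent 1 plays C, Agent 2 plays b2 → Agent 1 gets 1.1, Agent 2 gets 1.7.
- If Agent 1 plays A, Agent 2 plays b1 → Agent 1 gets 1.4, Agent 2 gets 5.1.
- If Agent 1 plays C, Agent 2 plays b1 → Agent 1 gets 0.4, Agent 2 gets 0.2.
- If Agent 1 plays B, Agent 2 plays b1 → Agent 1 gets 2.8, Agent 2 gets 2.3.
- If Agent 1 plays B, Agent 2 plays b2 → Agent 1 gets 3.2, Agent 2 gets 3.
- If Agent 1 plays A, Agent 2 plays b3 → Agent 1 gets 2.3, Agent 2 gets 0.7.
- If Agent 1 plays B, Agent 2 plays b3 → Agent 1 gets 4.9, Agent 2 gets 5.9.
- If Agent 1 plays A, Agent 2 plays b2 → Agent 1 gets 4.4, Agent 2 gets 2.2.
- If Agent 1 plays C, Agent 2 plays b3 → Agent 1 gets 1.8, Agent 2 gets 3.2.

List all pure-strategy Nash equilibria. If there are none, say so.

(B, b3)

Agent 1 against b1: payoffs 1.4, 2.8, 0.4 → best response B.
Agent 1 against b2: payoffs 4.4, 3.2, 1.1 → best response A.
Agent 1 against b3: payoffs 2.3, 4.9, 1.8 → best response B.
Agent 2 against A: payoffs 5.1, 2.2, 0.7 → best response b1.
Agent 2 against B: payoffs 2.3, 3, 5.9 → best response b3.
Agent 2 against C: payoffs 0.2, 1.7, 3.2 → best response b3.
Mutual best responses: (B, b3).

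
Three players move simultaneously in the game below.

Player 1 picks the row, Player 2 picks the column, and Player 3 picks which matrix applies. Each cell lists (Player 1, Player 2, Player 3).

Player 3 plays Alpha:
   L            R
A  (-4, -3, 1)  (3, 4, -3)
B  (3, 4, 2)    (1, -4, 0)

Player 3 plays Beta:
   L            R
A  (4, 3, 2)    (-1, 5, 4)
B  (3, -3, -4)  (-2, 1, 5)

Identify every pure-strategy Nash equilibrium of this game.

(A, R, Beta), (B, L, Alpha)

Player 1 against (L, Alpha): payoffs -4, 3 → best response B.
Player 1 against (L, Beta): payoffs 4, 3 → best response A.
Player 1 against (R, Alpha): payoffs 3, 1 → best response A.
Player 1 against (R, Beta): payoffs -1, -2 → best response A.
Player 2 against (A, Alpha): payoffs -3, 4 → best response R.
Player 2 against (A, Beta): payoffs 3, 5 → best response R.
Player 2 against (B, Alpha): payoffs 4, -4 → best response L.
Player 2 against (B, Beta): payoffs -3, 1 → best response R.
Player 3 against (A, L): payoffs 1, 2 → best response Beta.
Player 3 against (A, R): payoffs -3, 4 → best response Beta.
Player 3 against (B, L): payoffs 2, -4 → best response Alpha.
Player 3 against (B, R): payoffs 0, 5 → best response Beta.
Mutual best responses: (A, R, Beta); (B, L, Alpha).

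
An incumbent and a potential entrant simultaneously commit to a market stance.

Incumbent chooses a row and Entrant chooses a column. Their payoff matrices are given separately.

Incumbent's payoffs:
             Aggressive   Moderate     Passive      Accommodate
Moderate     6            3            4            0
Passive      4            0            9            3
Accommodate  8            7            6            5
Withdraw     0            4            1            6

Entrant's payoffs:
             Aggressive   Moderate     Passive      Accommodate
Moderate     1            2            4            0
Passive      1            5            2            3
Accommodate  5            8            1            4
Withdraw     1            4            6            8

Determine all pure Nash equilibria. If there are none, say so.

Pure-strategy Nash equilibria: (Accommodate, Moderate) and (Withdraw, Accommodate)

Incumbent against Aggressive: payoffs 6, 4, 8, 0 → best response Accommodate.
Incumbent against Moderate: payoffs 3, 0, 7, 4 → best response Accommodate.
Incumbent against Passive: payoffs 4, 9, 6, 1 → best response Passive.
Incumbent against Accommodate: payoffs 0, 3, 5, 6 → best response Withdraw.
Entrant against Moderate: payoffs 1, 2, 4, 0 → best response Passive.
Entrant against Passive: payoffs 1, 5, 2, 3 → best response Moderate.
Entrant against Accommodate: payoffs 5, 8, 1, 4 → best response Moderate.
Entrant against Withdraw: payoffs 1, 4, 6, 8 → best response Accommodate.
Mutual best responses: (Accommodate, Moderate); (Withdraw, Accommodate).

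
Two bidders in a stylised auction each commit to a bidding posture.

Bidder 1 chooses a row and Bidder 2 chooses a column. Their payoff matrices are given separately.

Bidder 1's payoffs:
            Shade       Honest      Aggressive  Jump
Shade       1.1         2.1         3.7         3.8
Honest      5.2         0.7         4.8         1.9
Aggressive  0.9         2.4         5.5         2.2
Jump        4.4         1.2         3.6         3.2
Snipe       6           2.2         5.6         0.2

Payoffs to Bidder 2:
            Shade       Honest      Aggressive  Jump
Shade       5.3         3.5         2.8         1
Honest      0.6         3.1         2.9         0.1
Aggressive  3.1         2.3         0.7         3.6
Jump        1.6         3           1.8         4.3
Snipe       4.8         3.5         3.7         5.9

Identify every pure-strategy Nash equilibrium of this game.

For each strategy profile, look for a profitable unilateral deviation.
(Shade, Shade): Bidder 1 can switch to Honest (1.1 → 5.2). Not NE.
(Shade, Honest): Bidder 1 can switch to Aggressive (2.1 → 2.4). Not NE.
(Shade, Aggressive): Bidder 1 can switch to Honest (3.7 → 4.8). Not NE.
(Shade, Jump): Bidder 2 can switch to Shade (1 → 5.3). Not NE.
(Honest, Shade): Bidder 1 can switch to Snipe (5.2 → 6). Not NE.
(Honest, Honest): Bidder 1 can switch to Shade (0.7 → 2.1). Not NE.
(Honest, Aggressive): Bidder 1 can switch to Aggressive (4.8 → 5.5). Not NE.
(Honest, Jump): Bidder 1 can switch to Shade (1.9 → 3.8). Not NE.
(The remaining 12 profiles each have a profitable deviation by the same check.)

This game has no pure Nash equilibrium.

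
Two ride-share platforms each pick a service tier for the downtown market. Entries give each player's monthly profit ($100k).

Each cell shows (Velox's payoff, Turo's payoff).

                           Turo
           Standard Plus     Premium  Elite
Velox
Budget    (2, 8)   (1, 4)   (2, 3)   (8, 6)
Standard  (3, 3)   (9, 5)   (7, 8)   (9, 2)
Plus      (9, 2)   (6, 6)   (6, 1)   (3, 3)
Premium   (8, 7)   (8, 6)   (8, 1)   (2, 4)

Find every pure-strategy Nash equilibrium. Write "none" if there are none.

This game has no pure Nash equilibrium.

Check each profile: it is a Nash equilibrium iff no player can strictly gain by switching unilaterally.
(Budget, Standard): Velox can switch to Standard (2 → 3). Not NE.
(Budget, Plus): Velox can switch to Standard (1 → 9). Not NE.
(Budget, Premium): Velox can switch to Standard (2 → 7). Not NE.
(Budget, Elite): Velox can switch to Standard (8 → 9). Not NE.
(Standard, Standard): Velox can switch to Plus (3 → 9). Not NE.
(Standard, Plus): Turo can switch to Premium (5 → 8). Not NE.
(Standard, Premium): Velox can switch to Premium (7 → 8). Not NE.
(Standard, Elite): Turo can switch to Standard (2 → 3). Not NE.
(The remaining 8 profiles each have a profitable deviation by the same check.)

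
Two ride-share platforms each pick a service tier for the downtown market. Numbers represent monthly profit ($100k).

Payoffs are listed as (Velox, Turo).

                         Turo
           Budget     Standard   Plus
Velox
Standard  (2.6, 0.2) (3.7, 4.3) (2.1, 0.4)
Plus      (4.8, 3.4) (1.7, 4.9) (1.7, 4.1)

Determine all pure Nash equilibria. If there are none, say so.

Pure NE: (Standard, Standard)

Velox against Budget: payoffs 2.6, 4.8 → best response Plus.
Velox against Standard: payoffs 3.7, 1.7 → best response Standard.
Velox against Plus: payoffs 2.1, 1.7 → best response Standard.
Turo against Standard: payoffs 0.2, 4.3, 0.4 → best response Standard.
Turo against Plus: payoffs 3.4, 4.9, 4.1 → best response Standard.
Mutual best responses: (Standard, Standard).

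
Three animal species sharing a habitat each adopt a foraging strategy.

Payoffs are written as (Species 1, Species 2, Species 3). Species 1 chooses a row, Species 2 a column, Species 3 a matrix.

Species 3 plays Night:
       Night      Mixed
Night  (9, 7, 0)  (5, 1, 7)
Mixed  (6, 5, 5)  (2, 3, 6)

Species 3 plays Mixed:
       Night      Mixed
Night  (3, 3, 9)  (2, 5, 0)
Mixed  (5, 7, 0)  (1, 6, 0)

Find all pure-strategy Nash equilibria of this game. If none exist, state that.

none

For each strategy profile, look for a profitable unilateral deviation.
(Night, Night, Night): Species 3 can switch to Mixed (0 → 9). Not NE.
(Night, Night, Mixed): Species 1 can switch to Mixed (3 → 5). Not NE.
(Night, Mixed, Night): Species 2 can switch to Night (1 → 7). Not NE.
(Night, Mixed, Mixed): Species 3 can switch to Night (0 → 7). Not NE.
(Mixed, Night, Night): Species 1 can switch to Night (6 → 9). Not NE.
(Mixed, Night, Mixed): Species 3 can switch to Night (0 → 5). Not NE.
(Mixed, Mixed, Night): Species 1 can switch to Night (2 → 5). Not NE.
(Mixed, Mixed, Mixed): Species 1 can switch to Night (1 → 2). Not NE.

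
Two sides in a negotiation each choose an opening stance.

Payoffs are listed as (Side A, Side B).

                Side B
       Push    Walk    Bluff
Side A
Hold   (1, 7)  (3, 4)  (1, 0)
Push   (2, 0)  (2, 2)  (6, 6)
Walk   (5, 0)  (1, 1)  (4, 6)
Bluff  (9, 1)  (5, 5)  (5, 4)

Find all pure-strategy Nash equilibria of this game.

(Push, Bluff) and (Bluff, Walk)

Side A against Push: payoffs 1, 2, 5, 9 → best response Bluff.
Side A against Walk: payoffs 3, 2, 1, 5 → best response Bluff.
Side A against Bluff: payoffs 1, 6, 4, 5 → best response Push.
Side B against Hold: payoffs 7, 4, 0 → best response Push.
Side B against Push: payoffs 0, 2, 6 → best response Bluff.
Side B against Walk: payoffs 0, 1, 6 → best response Bluff.
Side B against Bluff: payoffs 1, 5, 4 → best response Walk.
Mutual best responses: (Push, Bluff); (Bluff, Walk).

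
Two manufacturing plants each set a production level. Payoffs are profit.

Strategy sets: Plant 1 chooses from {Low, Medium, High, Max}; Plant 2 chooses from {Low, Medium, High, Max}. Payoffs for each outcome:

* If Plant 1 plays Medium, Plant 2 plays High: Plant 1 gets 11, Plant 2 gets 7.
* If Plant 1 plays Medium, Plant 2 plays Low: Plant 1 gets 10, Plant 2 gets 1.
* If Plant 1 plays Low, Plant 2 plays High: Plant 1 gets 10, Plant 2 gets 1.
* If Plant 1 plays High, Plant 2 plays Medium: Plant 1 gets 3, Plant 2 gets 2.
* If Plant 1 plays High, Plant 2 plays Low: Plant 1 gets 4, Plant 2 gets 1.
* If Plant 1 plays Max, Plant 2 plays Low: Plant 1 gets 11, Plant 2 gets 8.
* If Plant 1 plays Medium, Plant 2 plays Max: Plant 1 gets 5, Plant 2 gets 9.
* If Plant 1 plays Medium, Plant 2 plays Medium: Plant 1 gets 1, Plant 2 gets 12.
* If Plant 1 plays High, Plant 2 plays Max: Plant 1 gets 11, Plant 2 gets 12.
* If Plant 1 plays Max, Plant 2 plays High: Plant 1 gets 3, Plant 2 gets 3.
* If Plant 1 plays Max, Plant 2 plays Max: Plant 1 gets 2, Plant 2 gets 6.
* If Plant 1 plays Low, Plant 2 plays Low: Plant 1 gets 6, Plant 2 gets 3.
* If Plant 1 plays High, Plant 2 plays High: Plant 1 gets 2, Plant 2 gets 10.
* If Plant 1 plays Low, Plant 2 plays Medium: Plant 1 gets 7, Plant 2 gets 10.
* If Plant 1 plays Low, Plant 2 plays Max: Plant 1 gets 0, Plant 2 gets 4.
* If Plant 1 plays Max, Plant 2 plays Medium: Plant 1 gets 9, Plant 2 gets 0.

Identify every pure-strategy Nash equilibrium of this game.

Plant 1 against Low: payoffs 6, 10, 4, 11 → best response Max.
Plant 1 against Medium: payoffs 7, 1, 3, 9 → best response Max.
Plant 1 against High: payoffs 10, 11, 2, 3 → best response Medium.
Plant 1 against Max: payoffs 0, 5, 11, 2 → best response High.
Plant 2 against Low: payoffs 3, 10, 1, 4 → best response Medium.
Plant 2 against Medium: payoffs 1, 12, 7, 9 → best response Medium.
Plant 2 against High: payoffs 1, 2, 10, 12 → best response Max.
Plant 2 against Max: payoffs 8, 0, 3, 6 → best response Low.
Mutual best responses: (High, Max); (Max, Low).

The pure Nash equilibria are (High, Max); (Max, Low).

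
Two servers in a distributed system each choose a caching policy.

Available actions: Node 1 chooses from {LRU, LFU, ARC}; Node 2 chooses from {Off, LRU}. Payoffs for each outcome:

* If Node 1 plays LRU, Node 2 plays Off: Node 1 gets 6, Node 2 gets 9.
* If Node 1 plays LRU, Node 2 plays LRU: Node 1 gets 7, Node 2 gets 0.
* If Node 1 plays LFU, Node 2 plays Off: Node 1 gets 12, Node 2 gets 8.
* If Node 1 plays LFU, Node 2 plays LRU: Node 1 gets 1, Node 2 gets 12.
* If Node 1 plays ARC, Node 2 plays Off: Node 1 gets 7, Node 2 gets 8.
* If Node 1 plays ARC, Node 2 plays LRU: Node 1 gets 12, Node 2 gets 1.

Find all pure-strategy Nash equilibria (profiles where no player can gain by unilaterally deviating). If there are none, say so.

For each player, find the best response to each opponent profile; mutual best responses are the pure NE.
Node 1 against Off: payoffs 6, 12, 7 → best response LFU.
Node 1 against LRU: payoffs 7, 1, 12 → best response ARC.
Node 2 against LRU: payoffs 9, 0 → best response Off.
Node 2 against LFU: payoffs 8, 12 → best response LRU.
Node 2 against ARC: payoffs 8, 1 → best response Off.
No profile is a mutual best response for all players.

There is no pure-strategy Nash equilibrium.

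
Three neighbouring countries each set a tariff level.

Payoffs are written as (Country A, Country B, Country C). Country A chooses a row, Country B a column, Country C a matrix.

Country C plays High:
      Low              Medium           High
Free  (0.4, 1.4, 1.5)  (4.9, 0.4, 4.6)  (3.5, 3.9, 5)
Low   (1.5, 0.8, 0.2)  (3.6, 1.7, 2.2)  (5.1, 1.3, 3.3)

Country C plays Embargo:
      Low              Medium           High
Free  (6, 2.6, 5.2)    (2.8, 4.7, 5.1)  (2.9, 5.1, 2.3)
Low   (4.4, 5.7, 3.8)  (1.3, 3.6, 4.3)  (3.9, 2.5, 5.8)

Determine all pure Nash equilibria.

No pure-strategy Nash equilibrium.

Country A against (Low, High): payoffs 0.4, 1.5 → best response Low.
Country A against (Low, Embargo): payoffs 6, 4.4 → best response Free.
Country A against (Medium, High): payoffs 4.9, 3.6 → best response Free.
Country A against (Medium, Embargo): payoffs 2.8, 1.3 → best response Free.
Country A against (High, High): payoffs 3.5, 5.1 → best response Low.
Country A against (High, Embargo): payoffs 2.9, 3.9 → best response Low.
Country B against (Free, High): payoffs 1.4, 0.4, 3.9 → best response High.
Country B against (Free, Embargo): payoffs 2.6, 4.7, 5.1 → best response High.
Country B against (Low, High): payoffs 0.8, 1.7, 1.3 → best response Medium.
Country B against (Low, Embargo): payoffs 5.7, 3.6, 2.5 → best response Low.
Country C against (Free, Low): payoffs 1.5, 5.2 → best response Embargo.
Country C against (Free, Medium): payoffs 4.6, 5.1 → best response Embargo.
Country C against (Free, High): payoffs 5, 2.3 → best response High.
Country C against (Low, Low): payoffs 0.2, 3.8 → best response Embargo.
Country C against (Low, Medium): payoffs 2.2, 4.3 → best response Embargo.
Country C against (Low, High): payoffs 3.3, 5.8 → best response Embargo.
No profile is a mutual best response for all players.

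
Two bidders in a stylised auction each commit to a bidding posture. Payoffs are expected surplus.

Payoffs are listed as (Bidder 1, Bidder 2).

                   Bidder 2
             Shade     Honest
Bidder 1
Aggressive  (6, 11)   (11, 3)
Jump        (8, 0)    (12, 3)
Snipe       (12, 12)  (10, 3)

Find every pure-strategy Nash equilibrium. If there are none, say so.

Pure-strategy Nash equilibria: (Jump, Honest) and (Snipe, Shade)

For each player, find the best response to each opponent profile; mutual best responses are the pure NE.
Bidder 1 against Shade: payoffs 6, 8, 12 → best response Snipe.
Bidder 1 against Honest: payoffs 11, 12, 10 → best response Jump.
Bidder 2 against Aggressive: payoffs 11, 3 → best response Shade.
Bidder 2 against Jump: payoffs 0, 3 → best response Honest.
Bidder 2 against Snipe: payoffs 12, 3 → best response Shade.
Mutual best responses: (Jump, Honest); (Snipe, Shade).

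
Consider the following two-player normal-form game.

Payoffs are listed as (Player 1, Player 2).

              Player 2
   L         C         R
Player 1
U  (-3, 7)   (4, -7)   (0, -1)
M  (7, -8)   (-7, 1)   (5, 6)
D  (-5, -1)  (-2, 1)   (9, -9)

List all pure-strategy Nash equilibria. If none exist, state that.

Check each profile: it is a Nash equilibrium iff no player can strictly gain by switching unilaterally.
(U, L): Player 1 can switch to M (-3 → 7). Not NE.
(U, C): Player 2 can switch to L (-7 → 7). Not NE.
(U, R): Player 1 can switch to M (0 → 5). Not NE.
(M, L): Player 2 can switch to C (-8 → 1). Not NE.
(M, C): Player 1 can switch to U (-7 → 4). Not NE.
(M, R): Player 1 can switch to D (5 → 9). Not NE.
(D, L): Player 1 can switch to U (-5 → -3). Not NE.
(D, C): Player 1 can switch to U (-2 → 4). Not NE.
(The remaining 1 profile has a profitable deviation by the same check.)

No pure-strategy Nash equilibrium.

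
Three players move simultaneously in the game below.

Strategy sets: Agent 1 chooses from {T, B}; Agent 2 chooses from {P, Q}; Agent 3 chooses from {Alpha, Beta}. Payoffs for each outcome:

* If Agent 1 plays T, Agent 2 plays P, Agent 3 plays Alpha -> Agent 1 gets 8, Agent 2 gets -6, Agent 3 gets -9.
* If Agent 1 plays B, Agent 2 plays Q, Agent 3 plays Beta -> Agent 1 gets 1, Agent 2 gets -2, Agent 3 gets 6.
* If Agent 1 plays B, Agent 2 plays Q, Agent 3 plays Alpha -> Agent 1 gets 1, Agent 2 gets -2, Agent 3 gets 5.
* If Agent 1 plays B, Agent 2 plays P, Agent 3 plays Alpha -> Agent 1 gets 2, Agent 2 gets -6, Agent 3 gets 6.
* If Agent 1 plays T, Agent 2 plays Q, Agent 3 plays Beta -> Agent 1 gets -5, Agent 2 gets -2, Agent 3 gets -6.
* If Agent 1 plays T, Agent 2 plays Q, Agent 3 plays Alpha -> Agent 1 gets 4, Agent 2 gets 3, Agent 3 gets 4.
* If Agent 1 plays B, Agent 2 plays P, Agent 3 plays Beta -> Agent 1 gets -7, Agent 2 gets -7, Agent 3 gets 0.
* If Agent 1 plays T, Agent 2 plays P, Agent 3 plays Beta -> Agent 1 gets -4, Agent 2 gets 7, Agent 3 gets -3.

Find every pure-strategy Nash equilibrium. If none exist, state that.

The pure Nash equilibria are (T, P, Beta), (T, Q, Alpha), (B, Q, Beta).

Agent 1 against (P, Alpha): payoffs 8, 2 → best response T.
Agent 1 against (P, Beta): payoffs -4, -7 → best response T.
Agent 1 against (Q, Alpha): payoffs 4, 1 → best response T.
Agent 1 against (Q, Beta): payoffs -5, 1 → best response B.
Agent 2 against (T, Alpha): payoffs -6, 3 → best response Q.
Agent 2 against (T, Beta): payoffs 7, -2 → best response P.
Agent 2 against (B, Alpha): payoffs -6, -2 → best response Q.
Agent 2 against (B, Beta): payoffs -7, -2 → best response Q.
Agent 3 against (T, P): payoffs -9, -3 → best response Beta.
Agent 3 against (T, Q): payoffs 4, -6 → best response Alpha.
Agent 3 against (B, P): payoffs 6, 0 → best response Alpha.
Agent 3 against (B, Q): payoffs 5, 6 → best response Beta.
Mutual best responses: (T, P, Beta); (T, Q, Alpha); (B, Q, Beta).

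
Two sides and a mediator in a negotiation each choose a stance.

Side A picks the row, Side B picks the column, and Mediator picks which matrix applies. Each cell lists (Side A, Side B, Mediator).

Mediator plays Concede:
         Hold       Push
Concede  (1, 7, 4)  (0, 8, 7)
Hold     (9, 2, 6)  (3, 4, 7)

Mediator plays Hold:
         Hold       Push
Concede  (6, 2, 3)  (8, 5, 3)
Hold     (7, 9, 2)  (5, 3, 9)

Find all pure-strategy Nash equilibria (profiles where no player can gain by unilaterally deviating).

No pure-strategy Nash equilibrium.

Side A against (Hold, Concede): payoffs 1, 9 → best response Hold.
Side A against (Hold, Hold): payoffs 6, 7 → best response Hold.
Side A against (Push, Concede): payoffs 0, 3 → best response Hold.
Side A against (Push, Hold): payoffs 8, 5 → best response Concede.
Side B against (Concede, Concede): payoffs 7, 8 → best response Push.
Side B against (Concede, Hold): payoffs 2, 5 → best response Push.
Side B against (Hold, Concede): payoffs 2, 4 → best response Push.
Side B against (Hold, Hold): payoffs 9, 3 → best response Hold.
Mediator against (Concede, Hold): payoffs 4, 3 → best response Concede.
Mediator against (Concede, Push): payoffs 7, 3 → best response Concede.
Mediator against (Hold, Hold): payoffs 6, 2 → best response Concede.
Mediator against (Hold, Push): payoffs 7, 9 → best response Hold.
No profile is a mutual best response for all players.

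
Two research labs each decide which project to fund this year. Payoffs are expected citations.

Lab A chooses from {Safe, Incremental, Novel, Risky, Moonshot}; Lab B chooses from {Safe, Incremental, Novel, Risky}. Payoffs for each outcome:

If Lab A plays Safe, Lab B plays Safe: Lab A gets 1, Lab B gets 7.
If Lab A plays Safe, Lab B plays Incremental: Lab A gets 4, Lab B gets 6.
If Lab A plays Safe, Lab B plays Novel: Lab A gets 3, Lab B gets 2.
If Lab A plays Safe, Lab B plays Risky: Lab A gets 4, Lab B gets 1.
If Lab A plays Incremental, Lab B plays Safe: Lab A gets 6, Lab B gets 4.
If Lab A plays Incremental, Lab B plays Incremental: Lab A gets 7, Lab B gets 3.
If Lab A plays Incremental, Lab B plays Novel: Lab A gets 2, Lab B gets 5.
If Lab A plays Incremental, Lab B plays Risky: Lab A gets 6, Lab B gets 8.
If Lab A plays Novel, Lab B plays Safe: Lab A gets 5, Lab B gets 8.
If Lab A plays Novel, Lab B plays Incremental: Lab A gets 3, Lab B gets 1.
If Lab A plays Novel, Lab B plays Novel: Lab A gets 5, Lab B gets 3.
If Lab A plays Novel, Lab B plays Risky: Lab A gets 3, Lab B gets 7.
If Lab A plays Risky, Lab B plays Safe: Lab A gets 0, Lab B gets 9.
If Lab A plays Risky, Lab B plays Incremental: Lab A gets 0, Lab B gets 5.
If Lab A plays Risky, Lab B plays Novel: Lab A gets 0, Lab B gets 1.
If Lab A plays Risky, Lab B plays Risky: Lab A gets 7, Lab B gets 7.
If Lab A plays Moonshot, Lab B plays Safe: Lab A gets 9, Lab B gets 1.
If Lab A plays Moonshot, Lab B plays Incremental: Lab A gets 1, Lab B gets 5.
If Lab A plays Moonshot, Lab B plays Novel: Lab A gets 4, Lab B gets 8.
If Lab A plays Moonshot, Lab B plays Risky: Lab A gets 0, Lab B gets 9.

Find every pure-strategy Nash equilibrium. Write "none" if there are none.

Mark each player's best response to every combination of opponents' strategies; a profile where every player is best-responding is a pure Nash equilibrium.
Lab A against Safe: payoffs 1, 6, 5, 0, 9 → best response Moonshot.
Lab A against Incremental: payoffs 4, 7, 3, 0, 1 → best response Incremental.
Lab A against Novel: payoffs 3, 2, 5, 0, 4 → best response Novel.
Lab A against Risky: payoffs 4, 6, 3, 7, 0 → best response Risky.
Lab B against Safe: payoffs 7, 6, 2, 1 → best response Safe.
Lab B against Incremental: payoffs 4, 3, 5, 8 → best response Risky.
Lab B against Novel: payoffs 8, 1, 3, 7 → best response Safe.
Lab B against Risky: payoffs 9, 5, 1, 7 → best response Safe.
Lab B against Moonshot: payoffs 1, 5, 8, 9 → best response Risky.
No profile is a mutual best response for all players.

There is no pure-strategy Nash equilibrium.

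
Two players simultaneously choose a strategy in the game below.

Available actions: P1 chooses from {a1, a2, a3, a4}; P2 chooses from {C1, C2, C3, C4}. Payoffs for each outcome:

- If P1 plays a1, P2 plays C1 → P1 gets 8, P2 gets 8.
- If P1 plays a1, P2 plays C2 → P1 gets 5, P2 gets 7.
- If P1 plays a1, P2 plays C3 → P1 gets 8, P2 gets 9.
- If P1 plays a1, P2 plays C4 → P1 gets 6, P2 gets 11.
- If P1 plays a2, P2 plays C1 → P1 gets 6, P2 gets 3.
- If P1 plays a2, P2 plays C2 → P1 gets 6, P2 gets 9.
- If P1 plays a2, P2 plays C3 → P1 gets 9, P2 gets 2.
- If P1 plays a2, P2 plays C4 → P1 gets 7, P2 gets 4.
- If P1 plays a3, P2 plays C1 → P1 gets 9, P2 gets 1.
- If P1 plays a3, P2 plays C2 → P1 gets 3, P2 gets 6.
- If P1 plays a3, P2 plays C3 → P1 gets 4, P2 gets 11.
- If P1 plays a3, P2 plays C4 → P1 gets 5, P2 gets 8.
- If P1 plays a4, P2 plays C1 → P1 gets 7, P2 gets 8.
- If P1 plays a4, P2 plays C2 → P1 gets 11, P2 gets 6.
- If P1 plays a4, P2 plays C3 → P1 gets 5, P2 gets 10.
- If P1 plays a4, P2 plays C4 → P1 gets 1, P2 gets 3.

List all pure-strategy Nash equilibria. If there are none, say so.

P1 against C1: payoffs 8, 6, 9, 7 → best response a3.
P1 against C2: payoffs 5, 6, 3, 11 → best response a4.
P1 against C3: payoffs 8, 9, 4, 5 → best response a2.
P1 against C4: payoffs 6, 7, 5, 1 → best response a2.
P2 against a1: payoffs 8, 7, 9, 11 → best response C4.
P2 against a2: payoffs 3, 9, 2, 4 → best response C2.
P2 against a3: payoffs 1, 6, 11, 8 → best response C3.
P2 against a4: payoffs 8, 6, 10, 3 → best response C3.
No profile is a mutual best response for all players.

This game has no pure Nash equilibrium.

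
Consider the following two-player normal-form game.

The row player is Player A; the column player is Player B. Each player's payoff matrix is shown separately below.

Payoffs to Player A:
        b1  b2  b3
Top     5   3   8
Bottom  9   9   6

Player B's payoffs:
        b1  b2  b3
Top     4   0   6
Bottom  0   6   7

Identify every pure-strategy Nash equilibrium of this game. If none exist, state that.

(Top, b3)

(Top, b1): Player A can switch to Bottom (5 → 9). Not NE.
(Top, b2): Player A can switch to Bottom (3 → 9). Not NE.
(Top, b3): Player A gets 8, best alternative 6; Player B gets 6, best alternative 4. No profitable deviation — NE.
(Bottom, b1): Player B can switch to b2 (0 → 6). Not NE.
(Bottom, b2): Player B can switch to b3 (6 → 7). Not NE.
(Bottom, b3): Player A can switch to Top (6 → 8). Not NE.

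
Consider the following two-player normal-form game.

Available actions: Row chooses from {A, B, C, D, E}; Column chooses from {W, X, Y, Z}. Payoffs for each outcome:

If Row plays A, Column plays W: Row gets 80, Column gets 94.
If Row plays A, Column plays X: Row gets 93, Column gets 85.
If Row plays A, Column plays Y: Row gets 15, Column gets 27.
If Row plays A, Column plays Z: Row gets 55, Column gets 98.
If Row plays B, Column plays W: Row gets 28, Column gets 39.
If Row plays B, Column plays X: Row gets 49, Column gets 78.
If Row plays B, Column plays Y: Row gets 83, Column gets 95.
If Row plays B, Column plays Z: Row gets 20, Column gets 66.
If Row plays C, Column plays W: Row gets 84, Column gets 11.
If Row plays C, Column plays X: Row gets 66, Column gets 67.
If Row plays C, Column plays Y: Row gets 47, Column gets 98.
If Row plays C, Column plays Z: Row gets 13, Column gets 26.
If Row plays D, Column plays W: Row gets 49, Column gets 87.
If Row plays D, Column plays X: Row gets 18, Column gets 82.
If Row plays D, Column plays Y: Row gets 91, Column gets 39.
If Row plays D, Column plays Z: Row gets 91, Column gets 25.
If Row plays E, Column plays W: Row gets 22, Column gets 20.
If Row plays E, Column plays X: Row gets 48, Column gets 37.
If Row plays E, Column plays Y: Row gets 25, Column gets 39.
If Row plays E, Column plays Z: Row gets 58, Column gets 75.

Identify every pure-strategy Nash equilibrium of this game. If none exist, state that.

(A, W): Row can switch to C (80 → 84). Not NE.
(A, X): Column can switch to W (85 → 94). Not NE.
(A, Y): Row can switch to B (15 → 83). Not NE.
(A, Z): Row can switch to D (55 → 91). Not NE.
(B, W): Row can switch to A (28 → 80). Not NE.
(B, X): Row can switch to A (49 → 93). Not NE.
(The remaining 14 profiles each have a profitable deviation by the same check.)

No pure-strategy Nash equilibrium.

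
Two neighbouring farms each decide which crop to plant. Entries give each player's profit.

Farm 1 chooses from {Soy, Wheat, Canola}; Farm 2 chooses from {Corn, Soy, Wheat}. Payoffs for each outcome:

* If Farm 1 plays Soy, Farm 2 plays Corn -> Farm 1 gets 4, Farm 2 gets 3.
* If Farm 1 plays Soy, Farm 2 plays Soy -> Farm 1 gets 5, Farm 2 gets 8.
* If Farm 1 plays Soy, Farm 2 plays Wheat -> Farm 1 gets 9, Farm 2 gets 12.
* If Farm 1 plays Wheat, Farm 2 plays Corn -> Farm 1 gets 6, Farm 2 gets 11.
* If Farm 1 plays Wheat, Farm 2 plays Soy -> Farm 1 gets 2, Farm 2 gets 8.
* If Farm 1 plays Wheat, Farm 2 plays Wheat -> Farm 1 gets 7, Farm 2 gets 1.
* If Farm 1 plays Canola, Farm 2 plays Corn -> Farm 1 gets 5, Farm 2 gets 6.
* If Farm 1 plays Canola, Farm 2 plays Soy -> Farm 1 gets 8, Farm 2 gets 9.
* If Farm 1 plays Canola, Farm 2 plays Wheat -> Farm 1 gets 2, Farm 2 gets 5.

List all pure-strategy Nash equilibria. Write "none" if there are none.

Pure-strategy Nash equilibria: (Soy, Wheat) and (Wheat, Corn) and (Canola, Soy)

(Soy, Corn): Farm 1 can switch to Wheat (4 → 6). Not NE.
(Soy, Soy): Farm 1 can switch to Canola (5 → 8). Not NE.
(Soy, Wheat): Farm 1 gets 9, best alternative 7; Farm 2 gets 12, best alternative 8. No profitable deviation — NE.
(Wheat, Corn): Farm 1 gets 6, best alternative 5; Farm 2 gets 11, best alternative 8. No profitable deviation — NE.
(Wheat, Soy): Farm 1 can switch to Soy (2 → 5). Not NE.
(Wheat, Wheat): Farm 1 can switch to Soy (7 → 9). Not NE.
(Canola, Corn): Farm 1 can switch to Wheat (5 → 6). Not NE.
(Canola, Soy): Farm 1 gets 8, best alternative 5; Farm 2 gets 9, best alternative 6. No profitable deviation — NE.
(Canola, Wheat): Farm 1 can switch to Soy (2 → 9). Not NE.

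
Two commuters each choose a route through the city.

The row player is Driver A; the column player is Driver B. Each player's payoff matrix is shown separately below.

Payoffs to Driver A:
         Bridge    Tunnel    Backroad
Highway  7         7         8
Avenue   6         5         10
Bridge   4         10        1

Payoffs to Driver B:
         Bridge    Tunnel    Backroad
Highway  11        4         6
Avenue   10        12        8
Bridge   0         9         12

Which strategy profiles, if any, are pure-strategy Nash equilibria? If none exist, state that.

Pure NE: (Highway, Bridge)

Driver A against Bridge: payoffs 7, 6, 4 → best response Highway.
Driver A against Tunnel: payoffs 7, 5, 10 → best response Bridge.
Driver A against Backroad: payoffs 8, 10, 1 → best response Avenue.
Driver B against Highway: payoffs 11, 4, 6 → best response Bridge.
Driver B against Avenue: payoffs 10, 12, 8 → best response Tunnel.
Driver B against Bridge: payoffs 0, 9, 12 → best response Backroad.
Mutual best responses: (Highway, Bridge).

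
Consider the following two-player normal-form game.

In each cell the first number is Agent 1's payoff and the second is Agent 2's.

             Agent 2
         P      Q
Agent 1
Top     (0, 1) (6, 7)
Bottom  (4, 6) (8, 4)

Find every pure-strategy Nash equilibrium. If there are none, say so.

Pure NE: (Bottom, P)

Agent 1 against P: payoffs 0, 4 → best response Bottom.
Agent 1 against Q: payoffs 6, 8 → best response Bottom.
Agent 2 against Top: payoffs 1, 7 → best response Q.
Agent 2 against Bottom: payoffs 6, 4 → best response P.
Mutual best responses: (Bottom, P).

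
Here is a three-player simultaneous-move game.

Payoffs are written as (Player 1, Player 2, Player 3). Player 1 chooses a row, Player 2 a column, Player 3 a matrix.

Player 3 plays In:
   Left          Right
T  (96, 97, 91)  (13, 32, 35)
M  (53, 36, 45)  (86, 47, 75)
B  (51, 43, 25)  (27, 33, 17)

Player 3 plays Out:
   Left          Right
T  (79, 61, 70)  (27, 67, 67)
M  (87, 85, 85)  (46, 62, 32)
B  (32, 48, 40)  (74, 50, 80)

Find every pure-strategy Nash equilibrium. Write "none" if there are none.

(T, Left, In): Player 1 gets 96, best alternative 53; Player 2 gets 97, best alternative 32; Player 3 gets 91, best alternative 70. No profitable deviation — NE.
(T, Left, Out): Player 1 can switch to M (79 → 87). Not NE.
(T, Right, In): Player 1 can switch to M (13 → 86). Not NE.
(T, Right, Out): Player 1 can switch to M (27 → 46). Not NE.
(M, Left, In): Player 1 can switch to T (53 → 96). Not NE.
(M, Left, Out): Player 1 gets 87, best alternative 79; Player 2 gets 85, best alternative 62; Player 3 gets 85, best alternative 45. No profitable deviation — NE.
(M, Right, In): Player 1 gets 86, best alternative 27; Player 2 gets 47, best alternative 36; Player 3 gets 75, best alternative 32. No profitable deviation — NE.
(M, Right, Out): Player 1 can switch to B (46 → 74). Not NE.
(B, Left, In): Player 1 can switch to T (51 → 96). Not NE.
(B, Left, Out): Player 1 can switch to T (32 → 79). Not NE.
(B, Right, In): Player 1 can switch to M (27 → 86). Not NE.
(B, Right, Out): Player 1 gets 74, best alternative 46; Player 2 gets 50, best alternative 48; Player 3 gets 80, best alternative 17. No profitable deviation — NE.

The pure Nash equilibria are (T, Left, In); (M, Left, Out); (M, Right, In); (B, Right, Out).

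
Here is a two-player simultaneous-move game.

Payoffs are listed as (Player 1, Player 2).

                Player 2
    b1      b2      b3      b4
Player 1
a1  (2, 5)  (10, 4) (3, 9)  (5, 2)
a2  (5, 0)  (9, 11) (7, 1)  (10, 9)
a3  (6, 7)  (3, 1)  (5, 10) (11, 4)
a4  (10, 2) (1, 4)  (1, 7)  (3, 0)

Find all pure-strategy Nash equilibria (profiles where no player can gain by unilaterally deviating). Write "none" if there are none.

Player 1 against b1: payoffs 2, 5, 6, 10 → best response a4.
Player 1 against b2: payoffs 10, 9, 3, 1 → best response a1.
Player 1 against b3: payoffs 3, 7, 5, 1 → best response a2.
Player 1 against b4: payoffs 5, 10, 11, 3 → best response a3.
Player 2 against a1: payoffs 5, 4, 9, 2 → best response b3.
Player 2 against a2: payoffs 0, 11, 1, 9 → best response b2.
Player 2 against a3: payoffs 7, 1, 10, 4 → best response b3.
Player 2 against a4: payoffs 2, 4, 7, 0 → best response b3.
No profile is a mutual best response for all players.

There is no pure-strategy Nash equilibrium.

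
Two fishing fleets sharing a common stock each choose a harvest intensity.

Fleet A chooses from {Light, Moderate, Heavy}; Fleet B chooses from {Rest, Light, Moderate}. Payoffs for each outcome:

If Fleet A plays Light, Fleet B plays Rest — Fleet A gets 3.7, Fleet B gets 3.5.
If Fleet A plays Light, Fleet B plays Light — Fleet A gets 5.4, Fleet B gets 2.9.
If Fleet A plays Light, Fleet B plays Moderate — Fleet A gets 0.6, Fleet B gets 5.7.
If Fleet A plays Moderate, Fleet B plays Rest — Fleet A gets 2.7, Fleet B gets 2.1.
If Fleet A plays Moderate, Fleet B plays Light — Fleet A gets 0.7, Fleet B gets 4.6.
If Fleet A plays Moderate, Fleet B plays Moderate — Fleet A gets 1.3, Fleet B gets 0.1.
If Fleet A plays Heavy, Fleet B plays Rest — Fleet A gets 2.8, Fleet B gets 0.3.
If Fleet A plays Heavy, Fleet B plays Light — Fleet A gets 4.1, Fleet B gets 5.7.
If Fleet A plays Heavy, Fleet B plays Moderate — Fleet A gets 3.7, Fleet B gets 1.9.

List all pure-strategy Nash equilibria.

This game has no pure Nash equilibrium.

Fleet A against Rest: payoffs 3.7, 2.7, 2.8 → best response Light.
Fleet A against Light: payoffs 5.4, 0.7, 4.1 → best response Light.
Fleet A against Moderate: payoffs 0.6, 1.3, 3.7 → best response Heavy.
Fleet B against Light: payoffs 3.5, 2.9, 5.7 → best response Moderate.
Fleet B against Moderate: payoffs 2.1, 4.6, 0.1 → best response Light.
Fleet B against Heavy: payoffs 0.3, 5.7, 1.9 → best response Light.
No profile is a mutual best response for all players.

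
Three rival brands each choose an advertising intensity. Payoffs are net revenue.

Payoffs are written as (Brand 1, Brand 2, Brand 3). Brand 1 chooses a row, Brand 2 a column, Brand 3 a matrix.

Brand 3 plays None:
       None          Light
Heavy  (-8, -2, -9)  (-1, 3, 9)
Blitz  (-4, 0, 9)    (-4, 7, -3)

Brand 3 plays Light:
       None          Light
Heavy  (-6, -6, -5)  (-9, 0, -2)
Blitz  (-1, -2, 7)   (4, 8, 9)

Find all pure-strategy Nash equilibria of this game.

The pure Nash equilibria are (Heavy, Light, None); (Blitz, Light, Light).

Brand 1 against (None, None): payoffs -8, -4 → best response Blitz.
Brand 1 against (None, Light): payoffs -6, -1 → best response Blitz.
Brand 1 against (Light, None): payoffs -1, -4 → best response Heavy.
Brand 1 against (Light, Light): payoffs -9, 4 → best response Blitz.
Brand 2 against (Heavy, None): payoffs -2, 3 → best response Light.
Brand 2 against (Heavy, Light): payoffs -6, 0 → best response Light.
Brand 2 against (Blitz, None): payoffs 0, 7 → best response Light.
Brand 2 against (Blitz, Light): payoffs -2, 8 → best response Light.
Brand 3 against (Heavy, None): payoffs -9, -5 → best response Light.
Brand 3 against (Heavy, Light): payoffs 9, -2 → best response None.
Brand 3 against (Blitz, None): payoffs 9, 7 → best response None.
Brand 3 against (Blitz, Light): payoffs -3, 9 → best response Light.
Mutual best responses: (Heavy, Light, None); (Blitz, Light, Light).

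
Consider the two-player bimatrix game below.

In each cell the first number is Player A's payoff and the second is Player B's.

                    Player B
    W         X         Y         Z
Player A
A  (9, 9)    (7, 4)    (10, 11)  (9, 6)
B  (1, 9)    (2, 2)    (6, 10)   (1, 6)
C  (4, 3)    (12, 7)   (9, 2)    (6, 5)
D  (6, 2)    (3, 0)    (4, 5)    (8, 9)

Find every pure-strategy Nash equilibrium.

(A, W): Player B can switch to Y (9 → 11). Not NE.
(A, X): Player A can switch to C (7 → 12). Not NE.
(A, Y): Player A gets 10, best alternative 9; Player B gets 11, best alternative 9. No profitable deviation — NE.
(A, Z): Player B can switch to W (6 → 9). Not NE.
(B, W): Player A can switch to A (1 → 9). Not NE.
(B, X): Player A can switch to A (2 → 7). Not NE.
(B, Y): Player A can switch to A (6 → 10). Not NE.
(C, X): Player A gets 12, best alternative 7; Player B gets 7, best alternative 5. No profitable deviation — NE.
(The remaining 8 profiles each have a profitable deviation by the same check.)

Pure-strategy Nash equilibria: (A, Y); (C, X)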